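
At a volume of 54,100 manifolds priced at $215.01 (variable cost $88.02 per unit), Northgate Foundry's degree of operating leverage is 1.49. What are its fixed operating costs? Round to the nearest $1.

At 54,100 units, contribution = 54,100 × $126.99 = $6,870,159.00.
DOL = contribution / EBIT, so EBIT = $6,870,159.00 / 1.49 = $4,610,844.97.
Fixed costs = CM − EBIT = $6,870,159.00 − $4,610,844.97 = $2,259,314.

$2,259,314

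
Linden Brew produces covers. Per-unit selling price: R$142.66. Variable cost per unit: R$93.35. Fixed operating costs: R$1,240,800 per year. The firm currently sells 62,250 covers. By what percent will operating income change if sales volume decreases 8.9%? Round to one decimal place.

Contribution at this volume is 62,250 × R$49.31 = R$3,069,547.50.
EBIT = R$3,069,547.50 − R$1,240,800 = R$1,828,747.50.
Degree of operating leverage = R$3,069,547.50 / R$1,828,747.50 = 1.6785.
Operating income changes by 1.6785 × -8.9% = -14.9%.

-14.9%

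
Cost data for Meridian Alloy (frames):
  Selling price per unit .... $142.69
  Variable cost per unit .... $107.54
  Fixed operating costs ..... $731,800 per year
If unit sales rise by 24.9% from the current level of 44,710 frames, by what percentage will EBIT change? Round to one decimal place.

+46.6%

Total contribution margin = 44,710 × $35.15 = $1,571,556.50.
EBIT = $1,571,556.50 − $731,800 = $839,756.50.
DOL = contribution ÷ EBIT = $1,571,556.50 ÷ $839,756.50 = 1.8714.
So EBIT moves 1.8714 × (+24.9%) = +46.6%.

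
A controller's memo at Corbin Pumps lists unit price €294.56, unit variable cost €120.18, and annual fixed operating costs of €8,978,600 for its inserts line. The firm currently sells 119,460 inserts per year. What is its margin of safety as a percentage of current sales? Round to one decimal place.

Each unit contributes €294.56 − €120.18 = €174.38. Break-even units = €8,978,600 ÷ €174.38 = 51,488.70; break-even revenue = 51,488.70 × €294.56 = €15,166,512.31.
Current sales = 119,460 × €294.56 = €35,188,137.60.
Margin of safety = (€35,188,137.60 − €15,166,512.31) ÷ €35,188,137.60 = 56.9%.

56.9%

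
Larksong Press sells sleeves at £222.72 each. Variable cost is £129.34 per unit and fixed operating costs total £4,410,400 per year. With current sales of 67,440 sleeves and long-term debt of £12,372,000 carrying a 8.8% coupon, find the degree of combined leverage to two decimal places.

7.89

Total contribution margin = 67,440 × £93.38 = £6,297,547.20.
Subtracting fixed costs: EBIT = £6,297,547.20 − £4,410,400 = £1,887,147.20. Interest = £1,088,736.00.
DOL = £6,297,547.20 ÷ £1,887,147.20 = 3.3371; DFL = £1,887,147.20 ÷ £798,411.20 = 2.3636.
DCL = DOL × DFL = 3.3371 × 2.3636 = 7.8876.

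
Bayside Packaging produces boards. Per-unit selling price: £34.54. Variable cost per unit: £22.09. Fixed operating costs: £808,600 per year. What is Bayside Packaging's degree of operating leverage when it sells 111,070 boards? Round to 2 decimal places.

2.41

Total contribution margin = 111,070 × £12.45 = £1,382,821.50.
Operating income = contribution − fixed costs = £1,382,821.50 − £808,600 = £574,221.50.
Degree of operating leverage = £1,382,821.50 / £574,221.50 = 2.4082.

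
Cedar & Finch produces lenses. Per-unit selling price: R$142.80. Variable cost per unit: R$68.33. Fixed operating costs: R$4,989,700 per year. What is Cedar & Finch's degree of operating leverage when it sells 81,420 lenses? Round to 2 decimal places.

Total contribution margin = 81,420 × R$74.47 = R$6,063,347.40.
Operating income = contribution − fixed costs = R$6,063,347.40 − R$4,989,700 = R$1,073,647.40.
So DOL = total CM / EBIT = R$6,063,347.40 / R$1,073,647.40 = 5.6474.

5.65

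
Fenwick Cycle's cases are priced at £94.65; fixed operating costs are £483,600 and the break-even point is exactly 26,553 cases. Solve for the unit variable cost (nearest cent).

At break-even, FC = Q × (P − VC), so P − VC = £483,600 ÷ 26,553 = £18.2126.
Variable cost per unit = £94.65 − £18.2126 = £76.44.

£76.44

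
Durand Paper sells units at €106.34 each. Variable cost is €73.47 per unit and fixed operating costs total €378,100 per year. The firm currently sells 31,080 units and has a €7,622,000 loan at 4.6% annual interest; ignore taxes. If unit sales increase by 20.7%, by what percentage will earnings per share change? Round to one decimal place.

Contribution at this volume is 31,080 × €32.87 = €1,021,599.60.
Operating income = contribution − fixed costs = €1,021,599.60 − €378,100 = €643,499.60.
Interest = €350,612.00, so EBIT − I = €292,887.60.
Degree of combined leverage = contribution ÷ (EBIT − I) = €1,021,599.60 ÷ €292,887.60 = 3.4880.
%ΔEPS = DCL × %ΔSales = 3.4880 × +20.7% = +72.2%.

+72.2%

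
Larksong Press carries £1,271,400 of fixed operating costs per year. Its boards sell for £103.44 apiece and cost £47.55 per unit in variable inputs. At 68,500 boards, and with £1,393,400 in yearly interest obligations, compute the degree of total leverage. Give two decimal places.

Contribution at this volume is 68,500 × £55.89 = £3,828,465.00.
EBIT = £3,828,465.00 − £1,271,400 = £2,557,065.00. Interest = £1,393,400.00.
DOL = £3,828,465.00 ÷ £2,557,065.00 = 1.4972; DFL = £2,557,065.00 ÷ £1,163,665.00 = 2.1974.
DCL = DOL × DFL = 1.4972 × 2.1974 = 3.2899.

3.29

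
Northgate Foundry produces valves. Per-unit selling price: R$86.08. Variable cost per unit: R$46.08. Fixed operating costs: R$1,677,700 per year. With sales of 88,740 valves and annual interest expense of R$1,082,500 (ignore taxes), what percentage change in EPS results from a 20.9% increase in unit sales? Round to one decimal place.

+94.0%

Total contribution margin = 88,740 × R$40.00 = R$3,549,600.00.
EBIT = R$3,549,600.00 − R$1,677,700 = R$1,871,900.00.
Interest = R$1,082,500.00, so EBIT − I = R$789,400.00.
DCL = total CM / (EBIT − I) = R$3,549,600.00 / R$789,400.00 = 4.4966.
%ΔEPS = DCL × %ΔSales = 4.4966 × +20.9% = +94.0%.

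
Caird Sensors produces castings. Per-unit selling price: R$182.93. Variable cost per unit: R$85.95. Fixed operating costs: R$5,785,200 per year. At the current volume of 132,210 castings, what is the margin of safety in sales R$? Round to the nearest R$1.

R$13,272,754

Contribution margin per unit = R$182.93 − R$85.95 = R$96.98. Break-even units = R$5,785,200 ÷ R$96.98 = 59,653.54; break-even revenue = 59,653.54 × R$182.93 = R$10,912,421.49.
Current sales = 132,210 × R$182.93 = R$24,185,175.30.
Margin of safety = R$24,185,175.30 − R$10,912,421.49 = R$13,272,754.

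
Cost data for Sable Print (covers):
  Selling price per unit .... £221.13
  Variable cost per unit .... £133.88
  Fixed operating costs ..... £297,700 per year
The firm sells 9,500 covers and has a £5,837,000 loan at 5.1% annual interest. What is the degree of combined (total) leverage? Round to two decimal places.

At 9,500 units, contribution = 9,500 × £87.25 = £828,875.00.
EBIT = £828,875.00 − £297,700 = £531,175.00. Interest = £297,687.00, so EBIT − I = £233,488.00.
DCL = contribution ÷ (EBIT − I) = £828,875.00 ÷ £233,488.00 = 3.5500.

3.55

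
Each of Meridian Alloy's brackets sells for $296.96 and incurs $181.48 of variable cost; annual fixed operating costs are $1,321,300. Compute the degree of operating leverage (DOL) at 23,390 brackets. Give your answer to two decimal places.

At 23,390 units, contribution = 23,390 × $115.48 = $2,701,077.20.
Operating income = contribution − fixed costs = $2,701,077.20 − $1,321,300 = $1,379,777.20.
So DOL = total CM / EBIT = $2,701,077.20 / $1,379,777.20 = 1.9576.

1.96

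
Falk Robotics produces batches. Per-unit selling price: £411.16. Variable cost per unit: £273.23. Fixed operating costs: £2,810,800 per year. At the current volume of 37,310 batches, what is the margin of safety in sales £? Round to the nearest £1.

Contribution margin per unit = £411.16 − £273.23 = £137.93. Break-even units = £2,810,800 ÷ £137.93 = 20,378.45; break-even revenue = 20,378.45 × £411.16 = £8,378,804.67.
Actual sales revenue = 37,310 × £411.16 = £15,340,379.60.
Margin of safety = £15,340,379.60 − £8,378,804.67 = £6,961,575.

£6,961,575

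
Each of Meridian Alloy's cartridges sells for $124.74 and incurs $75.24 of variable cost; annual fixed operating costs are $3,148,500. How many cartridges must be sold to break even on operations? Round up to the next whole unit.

63,607 cartridges

Unit CM = price − variable cost = $124.74 − $75.24 = $49.50.
Break-even volume = fixed costs ÷ CM per unit = $3,148,500 ÷ $49.50 = 63,606.06, so 63,607 cartridges.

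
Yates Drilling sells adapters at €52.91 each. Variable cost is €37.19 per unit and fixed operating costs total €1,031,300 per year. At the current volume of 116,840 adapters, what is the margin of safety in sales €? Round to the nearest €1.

€2,710,880

Unit CM = price − variable cost = €52.91 − €37.19 = €15.72. Break-even units = €1,031,300 ÷ €15.72 = 65,604.33; break-even revenue = 65,604.33 × €52.91 = €3,471,124.87.
Current sales = 116,840 × €52.91 = €6,182,004.40.
Margin of safety = €6,182,004.40 − €3,471,124.87 = €2,710,880.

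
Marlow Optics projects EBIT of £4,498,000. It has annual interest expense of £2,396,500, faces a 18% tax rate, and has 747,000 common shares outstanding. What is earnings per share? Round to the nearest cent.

£2.31

Pre-tax income = £4,498,000 − £2,396,500.00 = £2,101,500.00.
Net income = £2,101,500.00 × (1 − 0.18) = £1,723,230.00.
Per share: £1,723,230.00 / 747,000 shares = £2.31.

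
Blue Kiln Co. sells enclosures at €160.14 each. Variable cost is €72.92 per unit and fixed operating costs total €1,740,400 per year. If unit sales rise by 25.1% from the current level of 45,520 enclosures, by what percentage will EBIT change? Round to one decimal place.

+44.7%

Total contribution margin = 45,520 × €87.22 = €3,970,254.40.
Operating income = contribution − fixed costs = €3,970,254.40 − €1,740,400 = €2,229,854.40.
Degree of operating leverage = €3,970,254.40 / €2,229,854.40 = 1.7805.
%ΔEBIT = DOL × %ΔSales = 1.7805 × +25.1% = +44.7%.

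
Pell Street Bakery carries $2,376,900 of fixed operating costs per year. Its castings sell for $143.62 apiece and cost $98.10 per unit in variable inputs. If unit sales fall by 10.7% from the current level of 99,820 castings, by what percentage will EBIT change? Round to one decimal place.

Total contribution margin = 99,820 × $45.52 = $4,543,806.40.
Operating income = contribution − fixed costs = $4,543,806.40 − $2,376,900 = $2,166,906.40.
Degree of operating leverage = $4,543,806.40 / $2,166,906.40 = 2.0969.
Operating income changes by 2.0969 × -10.7% = -22.4%.

-22.4%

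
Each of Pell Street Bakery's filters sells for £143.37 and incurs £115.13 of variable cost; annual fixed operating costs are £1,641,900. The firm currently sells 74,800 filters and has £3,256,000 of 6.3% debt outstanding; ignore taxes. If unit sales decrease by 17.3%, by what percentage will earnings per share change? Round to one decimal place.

-137.7%

Total contribution margin = 74,800 × £28.24 = £2,112,352.00.
Subtracting fixed costs: EBIT = £2,112,352.00 − £1,641,900 = £470,452.00.
Interest = £205,128.00, so EBIT − I = £265,324.00.
DCL = total CM / (EBIT − I) = £2,112,352.00 / £265,324.00 = 7.9614.
EPS therefore changes by 7.9614 × (-17.3%) = -137.7%.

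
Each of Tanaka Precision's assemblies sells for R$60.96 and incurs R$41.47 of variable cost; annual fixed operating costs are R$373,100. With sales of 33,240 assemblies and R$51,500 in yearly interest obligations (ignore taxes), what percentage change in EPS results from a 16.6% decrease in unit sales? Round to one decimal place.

-48.2%

Contribution at this volume is 33,240 × R$19.49 = R$647,847.60.
Subtracting fixed costs: EBIT = R$647,847.60 − R$373,100 = R$274,747.60.
Interest = R$51,500.00, so EBIT − I = R$223,247.60.
Degree of combined leverage = contribution ÷ (EBIT − I) = R$647,847.60 ÷ R$223,247.60 = 2.9019.
EPS therefore changes by 2.9019 × (-16.6%) = -48.2%.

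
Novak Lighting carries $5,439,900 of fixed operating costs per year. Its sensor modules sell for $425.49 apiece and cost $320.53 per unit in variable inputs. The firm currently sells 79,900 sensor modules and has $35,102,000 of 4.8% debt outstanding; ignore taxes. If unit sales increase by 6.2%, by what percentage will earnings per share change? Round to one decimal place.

+41.2%

At 79,900 units, contribution = 79,900 × $104.96 = $8,386,304.00.
Subtracting fixed costs: EBIT = $8,386,304.00 − $5,439,900 = $2,946,404.00.
Interest = $1,684,896.00, so EBIT − I = $1,261,508.00.
DCL = total CM / (EBIT − I) = $8,386,304.00 / $1,261,508.00 = 6.6478.
EPS therefore changes by 6.6478 × (+6.2%) = +41.2%.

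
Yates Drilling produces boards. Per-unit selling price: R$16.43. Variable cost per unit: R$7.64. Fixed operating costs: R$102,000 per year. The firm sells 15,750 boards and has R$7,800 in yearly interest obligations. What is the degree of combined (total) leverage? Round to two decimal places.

Contribution at this volume is 15,750 × R$8.79 = R$138,442.50.
Operating income = contribution − fixed costs = R$138,442.50 − R$102,000 = R$36,442.50. Interest = R$7,800.00.
DOL = R$138,442.50 ÷ R$36,442.50 = 3.7989; DFL = R$36,442.50 ÷ R$28,642.50 = 1.2723.
DCL = DOL × DFL = 3.7989 × 1.2723 = 4.8333.

4.83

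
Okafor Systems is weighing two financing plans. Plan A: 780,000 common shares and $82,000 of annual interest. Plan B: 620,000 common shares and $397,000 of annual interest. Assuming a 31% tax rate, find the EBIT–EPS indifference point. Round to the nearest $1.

At indifference, (EBIT − 82,000)(1 − t)/780,000 = (EBIT − 397,000)(1 − t)/620,000.
The (1 − t) factor cancels: (EBIT − 82,000) × 620,000 = (EBIT − 397,000) × 780,000.
Solving, EBIT = (397,000·780,000 − 82,000·620,000) / (780,000 − 620,000) = 258,820,000,000 / 160,000 = 1,617,625.00.

$1,617,625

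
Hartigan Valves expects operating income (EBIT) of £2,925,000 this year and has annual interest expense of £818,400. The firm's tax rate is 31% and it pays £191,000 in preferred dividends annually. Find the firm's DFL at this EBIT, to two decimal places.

1.60

Annual interest charges come to £818,400.00.
Preferred dividends grossed up pre-tax: £191,000 / (1 − 0.31) = £276,811.59.
DFL = EBIT ÷ [EBIT − I − D_p/(1−t)] = £2,925,000 ÷ [£2,925,000 − £818,400.00 − £276,811.59] = £2,925,000 ÷ £1,829,788.41 = 1.5985.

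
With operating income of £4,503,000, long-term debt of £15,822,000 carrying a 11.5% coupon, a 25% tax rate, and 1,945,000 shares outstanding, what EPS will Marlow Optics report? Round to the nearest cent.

Pre-tax income = £4,503,000 − £1,819,530.00 = £2,683,470.00.
Net income = £2,683,470.00 × (1 − 0.25) = £2,012,602.50.
Per share: £2,012,602.50 / 1,945,000 shares = £1.03.

£1.03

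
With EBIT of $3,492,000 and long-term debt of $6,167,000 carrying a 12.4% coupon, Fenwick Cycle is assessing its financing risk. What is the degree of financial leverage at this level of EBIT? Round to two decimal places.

Interest = $764,708.00.
DFL = EBIT ÷ (EBIT − I) = $3,492,000 ÷ ($3,492,000 − $764,708.00) = $3,492,000 ÷ $2,727,292.00 = 1.2804.

1.28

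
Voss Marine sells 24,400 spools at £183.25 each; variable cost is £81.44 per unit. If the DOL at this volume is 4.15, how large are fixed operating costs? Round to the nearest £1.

Total contribution margin = 24,400 × £101.81 = £2,484,164.00.
Since DOL = CM ÷ EBIT, EBIT = £2,484,164.00 ÷ 4.15 = £598,593.73.
Fixed costs = CM − EBIT = £2,484,164.00 − £598,593.73 = £1,885,570.

£1,885,570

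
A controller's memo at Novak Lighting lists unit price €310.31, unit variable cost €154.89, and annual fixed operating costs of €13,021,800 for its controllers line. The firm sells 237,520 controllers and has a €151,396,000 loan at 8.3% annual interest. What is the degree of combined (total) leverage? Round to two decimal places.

Contribution at this volume is 237,520 × €155.42 = €36,915,358.40.
EBIT = €36,915,358.40 − €13,021,800 = €23,893,558.40. Interest = €12,565,868.00.
DOL = €36,915,358.40 ÷ €23,893,558.40 = 1.5450; DFL = €23,893,558.40 ÷ €11,327,690.40 = 2.1093.
DCL = DOL × DFL = 1.5450 × 2.1093 = 3.2589.

3.26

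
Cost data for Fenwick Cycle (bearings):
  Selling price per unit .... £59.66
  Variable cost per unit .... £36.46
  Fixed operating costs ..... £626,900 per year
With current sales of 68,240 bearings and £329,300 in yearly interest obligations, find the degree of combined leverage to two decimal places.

2.53

At 68,240 units, contribution = 68,240 × £23.20 = £1,583,168.00.
Operating income = contribution − fixed costs = £1,583,168.00 − £626,900 = £956,268.00. Interest = £329,300.00, so EBIT − I = £626,968.00.
Degree of total leverage = total CM / (EBIT − interest) = £1,583,168.00 / £626,968.00 = 2.5251.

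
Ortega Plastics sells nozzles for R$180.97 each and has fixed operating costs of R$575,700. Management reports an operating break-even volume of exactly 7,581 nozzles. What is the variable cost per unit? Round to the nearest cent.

R$105.03

Contribution per unit must be FC / Q = R$575,700 / 7,581 = R$75.9398.
Hence VC = price − CM = R$180.97 − R$75.9398 = R$105.03.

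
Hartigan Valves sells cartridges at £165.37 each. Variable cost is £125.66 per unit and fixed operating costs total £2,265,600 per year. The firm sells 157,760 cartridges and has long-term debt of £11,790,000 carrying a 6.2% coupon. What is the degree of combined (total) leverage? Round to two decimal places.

At 157,760 units, contribution = 157,760 × £39.71 = £6,264,649.60.
Subtracting fixed costs: EBIT = £6,264,649.60 − £2,265,600 = £3,999,049.60. Interest = £730,980.00, so EBIT − I = £3,268,069.60.
DCL = contribution ÷ (EBIT − I) = £6,264,649.60 ÷ £3,268,069.60 = 1.9169.

1.92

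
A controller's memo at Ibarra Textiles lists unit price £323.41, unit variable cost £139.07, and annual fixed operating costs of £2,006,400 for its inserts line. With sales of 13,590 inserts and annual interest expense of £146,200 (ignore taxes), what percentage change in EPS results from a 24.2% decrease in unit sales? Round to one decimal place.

-171.9%

Contribution at this volume is 13,590 × £184.34 = £2,505,180.60.
Subtracting fixed costs: EBIT = £2,505,180.60 − £2,006,400 = £498,780.60.
Interest = £146,200.00, so EBIT − I = £352,580.60.
Degree of combined leverage = contribution ÷ (EBIT − I) = £2,505,180.60 ÷ £352,580.60 = 7.1053.
%ΔEPS = DCL × %ΔSales = 7.1053 × -24.2% = -171.9%.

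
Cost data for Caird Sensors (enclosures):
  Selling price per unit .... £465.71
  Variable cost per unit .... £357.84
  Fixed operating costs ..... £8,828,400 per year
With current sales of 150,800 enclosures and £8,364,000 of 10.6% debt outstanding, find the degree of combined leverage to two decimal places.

Total contribution margin = 150,800 × £107.87 = £16,266,796.00.
Subtracting fixed costs: EBIT = £16,266,796.00 − £8,828,400 = £7,438,396.00. Interest = £886,584.00, so EBIT − I = £6,551,812.00.
Degree of total leverage = total CM / (EBIT − interest) = £16,266,796.00 / £6,551,812.00 = 2.4828.

2.48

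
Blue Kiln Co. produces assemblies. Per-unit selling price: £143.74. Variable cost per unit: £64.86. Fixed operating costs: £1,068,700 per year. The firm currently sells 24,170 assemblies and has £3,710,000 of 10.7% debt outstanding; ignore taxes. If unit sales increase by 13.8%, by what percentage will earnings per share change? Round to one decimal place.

Total contribution margin = 24,170 × £78.88 = £1,906,529.60.
Operating income = contribution − fixed costs = £1,906,529.60 − £1,068,700 = £837,829.60.
After interest of £396,970.00, pre-tax earnings = £440,859.60.
Degree of combined leverage = contribution ÷ (EBIT − I) = £1,906,529.60 ÷ £440,859.60 = 4.3246.
EPS therefore changes by 4.3246 × (+13.8%) = +59.7%.

+59.7%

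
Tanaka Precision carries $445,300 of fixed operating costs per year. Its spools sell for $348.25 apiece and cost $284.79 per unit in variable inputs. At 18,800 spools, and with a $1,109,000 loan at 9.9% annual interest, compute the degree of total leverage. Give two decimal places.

Total contribution margin = 18,800 × $63.46 = $1,193,048.00.
Operating income = contribution − fixed costs = $1,193,048.00 − $445,300 = $747,748.00. Interest = $109,791.00.
DOL = $1,193,048.00 ÷ $747,748.00 = 1.5955; DFL = $747,748.00 ÷ $637,957.00 = 1.1721.
DCL = DOL × DFL = 1.5955 × 1.1721 = 1.8701.

1.87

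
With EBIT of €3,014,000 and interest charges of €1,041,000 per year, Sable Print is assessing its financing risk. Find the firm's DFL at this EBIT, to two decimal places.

Interest = €1,041,000.00.
Degree of financial leverage = EBIT / (EBIT − interest) = €3,014,000 / €1,973,000.00 = 1.5276.

1.53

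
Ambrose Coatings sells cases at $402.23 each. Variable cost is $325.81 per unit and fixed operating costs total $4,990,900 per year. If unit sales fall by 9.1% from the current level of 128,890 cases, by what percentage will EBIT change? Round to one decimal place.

Contribution at this volume is 128,890 × $76.42 = $9,849,773.80.
Subtracting fixed costs: EBIT = $9,849,773.80 − $4,990,900 = $4,858,873.80.
DOL = contribution ÷ EBIT = $9,849,773.80 ÷ $4,858,873.80 = 2.0272.
%ΔEBIT = DOL × %ΔSales = 2.0272 × -9.1% = -18.4%.

-18.4%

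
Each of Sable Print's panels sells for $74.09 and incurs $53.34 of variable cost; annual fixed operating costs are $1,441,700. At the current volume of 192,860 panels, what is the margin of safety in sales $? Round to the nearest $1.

Unit CM = price − variable cost = $74.09 − $53.34 = $20.75. Break-even units = $1,441,700 ÷ $20.75 = 69,479.52; break-even revenue = 69,479.52 × $74.09 = $5,147,737.49.
Current sales = 192,860 × $74.09 = $14,288,997.40.
Margin of safety = $14,288,997.40 − $5,147,737.49 = $9,141,260.

$9,141,260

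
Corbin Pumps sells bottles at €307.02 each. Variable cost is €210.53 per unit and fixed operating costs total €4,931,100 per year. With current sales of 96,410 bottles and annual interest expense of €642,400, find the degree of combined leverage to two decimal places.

2.49

Total contribution margin = 96,410 × €96.49 = €9,302,600.90.
EBIT = €9,302,600.90 − €4,931,100 = €4,371,500.90. Interest = €642,400.00.
DOL = €9,302,600.90 ÷ €4,371,500.90 = 2.1280; DFL = €4,371,500.90 ÷ €3,729,100.90 = 1.1723.
DCL = DOL × DFL = 2.1280 × 1.1723 = 2.4947.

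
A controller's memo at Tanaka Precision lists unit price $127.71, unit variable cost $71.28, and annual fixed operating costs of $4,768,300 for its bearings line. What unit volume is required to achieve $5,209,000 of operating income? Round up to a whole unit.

176,809 bearings

Each unit contributes $127.71 − $71.28 = $56.43.
Need Q such that Q × $56.43 − $4,768,300 = $5,209,000, i.e. Q = $9,977,300 / $56.43 = 176,808.44 → 176,809.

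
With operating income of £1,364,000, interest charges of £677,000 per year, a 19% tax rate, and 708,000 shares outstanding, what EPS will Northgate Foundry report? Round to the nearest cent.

£0.79

Interest = £677,000.00, so EBT = £1,364,000 − £677,000.00 = £687,000.00.
After tax at 19%: net income = £687,000.00 × 0.81 = £556,470.00.
Per share: £556,470.00 / 708,000 shares = £0.79.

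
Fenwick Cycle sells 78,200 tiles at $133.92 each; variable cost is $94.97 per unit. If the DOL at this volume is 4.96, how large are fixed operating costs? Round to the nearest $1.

Contribution at this volume is 78,200 × $38.95 = $3,045,890.00.
DOL = contribution / EBIT, so EBIT = $3,045,890.00 / 4.96 = $614,090.73.
Fixed costs = CM − EBIT = $3,045,890.00 − $614,090.73 = $2,431,799.

$2,431,799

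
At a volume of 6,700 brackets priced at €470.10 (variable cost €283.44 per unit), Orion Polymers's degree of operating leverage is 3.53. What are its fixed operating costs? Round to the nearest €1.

Total contribution margin = 6,700 × €186.66 = €1,250,622.00.
DOL = contribution / EBIT, so EBIT = €1,250,622.00 / 3.53 = €354,283.85.
Fixed costs = CM − EBIT = €1,250,622.00 − €354,283.85 = €896,338.

€896,338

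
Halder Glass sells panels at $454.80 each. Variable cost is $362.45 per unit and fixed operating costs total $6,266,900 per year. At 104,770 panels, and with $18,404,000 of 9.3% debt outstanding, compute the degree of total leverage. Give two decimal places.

5.70

Contribution at this volume is 104,770 × $92.35 = $9,675,509.50.
Subtracting fixed costs: EBIT = $9,675,509.50 − $6,266,900 = $3,408,609.50. Interest = $1,711,572.00, so EBIT − I = $1,697,037.50.
Degree of total leverage = total CM / (EBIT − interest) = $9,675,509.50 / $1,697,037.50 = 5.7014.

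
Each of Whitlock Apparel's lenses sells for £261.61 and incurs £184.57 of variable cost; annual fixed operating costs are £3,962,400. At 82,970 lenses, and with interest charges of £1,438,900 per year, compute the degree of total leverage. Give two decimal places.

6.45

At 82,970 units, contribution = 82,970 × £77.04 = £6,392,008.80.
Subtracting fixed costs: EBIT = £6,392,008.80 − £3,962,400 = £2,429,608.80. Interest = £1,438,900.00.
DOL = £6,392,008.80 ÷ £2,429,608.80 = 2.6309; DFL = £2,429,608.80 ÷ £990,708.80 = 2.4524.
Combined leverage = 2.6309 × 2.4524 = 6.4520.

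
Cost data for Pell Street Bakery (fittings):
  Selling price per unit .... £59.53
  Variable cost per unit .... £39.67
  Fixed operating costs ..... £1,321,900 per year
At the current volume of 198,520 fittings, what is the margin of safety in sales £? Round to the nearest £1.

£7,855,524

Each unit contributes £59.53 − £39.67 = £19.86. Break-even units = £1,321,900 ÷ £19.86 = 66,560.93; break-even revenue = 66,560.93 × £59.53 = £3,962,371.95.
Current sales = 198,520 × £59.53 = £11,817,895.60.
Margin of safety = £11,817,895.60 − £3,962,371.95 = £7,855,524.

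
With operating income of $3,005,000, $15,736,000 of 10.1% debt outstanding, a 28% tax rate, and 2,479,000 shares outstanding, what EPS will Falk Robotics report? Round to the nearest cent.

Interest = $1,589,336.00, so EBT = $3,005,000 − $1,589,336.00 = $1,415,664.00.
After tax at 28%: net income = $1,415,664.00 × 0.72 = $1,019,278.08.
Per share: $1,019,278.08 / 2,479,000 shares = $0.41.

$0.41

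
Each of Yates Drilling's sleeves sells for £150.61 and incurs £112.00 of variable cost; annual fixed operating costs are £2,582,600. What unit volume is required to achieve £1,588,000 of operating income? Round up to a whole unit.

Each unit contributes £150.61 − £112.00 = £38.61.
Required volume = (fixed costs + target profit) ÷ CM = (£2,582,600 + £1,588,000) ÷ £38.61 = 108,018.65, so 108,019 sleeves.

108,019 sleeves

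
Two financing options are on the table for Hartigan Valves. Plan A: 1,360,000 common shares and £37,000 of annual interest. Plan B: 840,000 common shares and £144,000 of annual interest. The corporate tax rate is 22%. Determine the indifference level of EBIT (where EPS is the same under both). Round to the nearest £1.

£316,846

Set EPS_A = EPS_B: (EBIT − £37,000)(1 − 0.22) ÷ 1,360,000 = (EBIT − £144,000)(1 − 0.22) ÷ 840,000.
Cancelling (1 − t) and cross-multiplying: 840,000·(EBIT − 37,000) = 1,360,000·(EBIT − 144,000).
EBIT × (1,360,000 − 840,000) = 144,000 × 1,360,000 − 37,000 × 840,000 = 164,760,000,000, so EBIT = 164,760,000,000 ÷ 520,000 = 316,846.15.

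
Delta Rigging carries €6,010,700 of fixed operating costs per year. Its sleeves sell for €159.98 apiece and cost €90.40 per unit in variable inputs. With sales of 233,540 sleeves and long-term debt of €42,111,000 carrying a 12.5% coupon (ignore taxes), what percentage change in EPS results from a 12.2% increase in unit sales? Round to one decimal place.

+39.8%

Total contribution margin = 233,540 × €69.58 = €16,249,713.20.
Subtracting fixed costs: EBIT = €16,249,713.20 − €6,010,700 = €10,239,013.20.
Interest = €5,263,875.00, so EBIT − I = €4,975,138.20.
DCL = total CM / (EBIT − I) = €16,249,713.20 / €4,975,138.20 = 3.2662.
EPS therefore changes by 3.2662 × (+12.2%) = +39.8%.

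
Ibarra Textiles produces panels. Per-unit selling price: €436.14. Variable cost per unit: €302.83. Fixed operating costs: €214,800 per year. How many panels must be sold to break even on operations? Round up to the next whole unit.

Unit CM = price − variable cost = €436.14 − €302.83 = €133.31.
Units to break even: €214,800 ÷ €133.31 = 1,611.28, rounded up to 1,612.

1,612 panels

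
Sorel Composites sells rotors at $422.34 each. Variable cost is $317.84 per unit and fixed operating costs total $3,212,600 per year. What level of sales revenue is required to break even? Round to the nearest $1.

CM per unit = $422.34 − $317.84 = $104.50; CM ratio = $104.50 / $422.34 = 0.2474.
Break-even revenue = fixed costs × price ÷ CM = $3,212,600 × $422.34 ÷ $104.50 = $12,983,823.

$12,983,823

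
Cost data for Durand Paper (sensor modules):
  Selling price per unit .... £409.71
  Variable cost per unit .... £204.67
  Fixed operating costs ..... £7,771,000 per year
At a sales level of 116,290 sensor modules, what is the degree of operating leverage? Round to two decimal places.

Contribution at this volume is 116,290 × £205.04 = £23,844,101.60.
Operating income = contribution − fixed costs = £23,844,101.60 − £7,771,000 = £16,073,101.60.
So DOL = total CM / EBIT = £23,844,101.60 / £16,073,101.60 = 1.4835.

1.48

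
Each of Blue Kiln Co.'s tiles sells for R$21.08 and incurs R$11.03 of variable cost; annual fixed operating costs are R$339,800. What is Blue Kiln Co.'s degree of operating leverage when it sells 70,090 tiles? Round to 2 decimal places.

1.93

Contribution at this volume is 70,090 × R$10.05 = R$704,404.50.
Operating income = contribution − fixed costs = R$704,404.50 − R$339,800 = R$364,604.50.
DOL = contribution ÷ EBIT = R$704,404.50 ÷ R$364,604.50 = 1.9320.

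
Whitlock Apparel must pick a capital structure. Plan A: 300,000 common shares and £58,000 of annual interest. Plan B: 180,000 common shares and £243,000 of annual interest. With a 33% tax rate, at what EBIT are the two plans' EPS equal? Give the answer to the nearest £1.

Set EPS_A = EPS_B: (EBIT − £58,000)(1 − 0.33) ÷ 300,000 = (EBIT − £243,000)(1 − 0.33) ÷ 180,000.
Cancelling (1 − t) and cross-multiplying: 180,000·(EBIT − 58,000) = 300,000·(EBIT − 243,000).
EBIT × (300,000 − 180,000) = 243,000 × 300,000 − 58,000 × 180,000 = 62,460,000,000, so EBIT = 62,460,000,000 ÷ 120,000 = 520,500.00.

£520,500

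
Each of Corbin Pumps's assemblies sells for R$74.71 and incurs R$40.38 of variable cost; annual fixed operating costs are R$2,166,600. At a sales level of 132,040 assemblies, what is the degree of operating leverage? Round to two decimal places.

Total contribution margin = 132,040 × R$34.33 = R$4,532,933.20.
EBIT = R$4,532,933.20 − R$2,166,600 = R$2,366,333.20.
DOL = contribution ÷ EBIT = R$4,532,933.20 ÷ R$2,366,333.20 = 1.9156.

1.92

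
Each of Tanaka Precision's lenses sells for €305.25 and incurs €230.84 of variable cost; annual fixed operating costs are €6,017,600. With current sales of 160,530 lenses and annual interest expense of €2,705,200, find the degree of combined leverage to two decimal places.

3.71

Total contribution margin = 160,530 × €74.41 = €11,945,037.30.
Operating income = contribution − fixed costs = €11,945,037.30 − €6,017,600 = €5,927,437.30. Interest = €2,705,200.00, so EBIT − I = €3,222,237.30.
DCL = contribution ÷ (EBIT − I) = €11,945,037.30 ÷ €3,222,237.30 = 3.7071.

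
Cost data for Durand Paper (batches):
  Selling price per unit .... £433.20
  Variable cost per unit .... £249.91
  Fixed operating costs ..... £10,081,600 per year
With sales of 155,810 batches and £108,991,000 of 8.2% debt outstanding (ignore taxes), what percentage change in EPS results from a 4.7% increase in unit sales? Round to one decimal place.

Total contribution margin = 155,810 × £183.29 = £28,558,414.90.
Operating income = contribution − fixed costs = £28,558,414.90 − £10,081,600 = £18,476,814.90.
Interest = £8,937,262.00, so EBIT − I = £9,539,552.90.
Degree of combined leverage = contribution ÷ (EBIT − I) = £28,558,414.90 ÷ £9,539,552.90 = 2.9937.
%ΔEPS = DCL × %ΔSales = 2.9937 × +4.7% = +14.1%.

+14.1%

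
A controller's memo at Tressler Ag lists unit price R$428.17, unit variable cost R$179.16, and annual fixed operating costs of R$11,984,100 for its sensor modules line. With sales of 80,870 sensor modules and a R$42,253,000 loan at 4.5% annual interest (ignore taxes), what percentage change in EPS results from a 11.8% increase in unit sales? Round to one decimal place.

At 80,870 units, contribution = 80,870 × R$249.01 = R$20,137,438.70.
Operating income = contribution − fixed costs = R$20,137,438.70 − R$11,984,100 = R$8,153,338.70.
Interest = R$1,901,385.00, so EBIT − I = R$6,251,953.70.
DCL = total CM / (EBIT − I) = R$20,137,438.70 / R$6,251,953.70 = 3.2210.
EPS therefore changes by 3.2210 × (+11.8%) = +38.0%.

+38.0%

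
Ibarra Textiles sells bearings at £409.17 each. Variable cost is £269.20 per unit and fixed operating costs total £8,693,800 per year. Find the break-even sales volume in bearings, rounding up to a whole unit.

Contribution margin per unit = £409.17 − £269.20 = £139.97.
Break-even Q = £8,693,800 / £139.97 = 62,111.88 → 62,112 bearings.

62,112 bearings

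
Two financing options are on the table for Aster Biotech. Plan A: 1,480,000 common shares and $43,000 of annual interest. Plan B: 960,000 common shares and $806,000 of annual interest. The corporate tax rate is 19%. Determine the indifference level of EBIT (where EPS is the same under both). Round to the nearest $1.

$2,214,615

Set EPS_A = EPS_B: (EBIT − $43,000)(1 − 0.19) ÷ 1,480,000 = (EBIT − $806,000)(1 − 0.19) ÷ 960,000.
The (1 − t) factor cancels: (EBIT − 43,000) × 960,000 = (EBIT − 806,000) × 1,480,000.
Solving, EBIT = (806,000·1,480,000 − 43,000·960,000) / (1,480,000 − 960,000) = 1,151,600,000,000 / 520,000 = 2,214,615.38.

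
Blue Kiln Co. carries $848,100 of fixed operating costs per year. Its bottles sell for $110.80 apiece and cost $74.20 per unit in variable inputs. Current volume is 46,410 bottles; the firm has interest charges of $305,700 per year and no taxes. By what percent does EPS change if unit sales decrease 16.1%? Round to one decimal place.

Contribution at this volume is 46,410 × $36.60 = $1,698,606.00.
Operating income = contribution − fixed costs = $1,698,606.00 − $848,100 = $850,506.00.
Interest = $305,700.00, so EBIT − I = $544,806.00.
Degree of combined leverage = contribution ÷ (EBIT − I) = $1,698,606.00 ÷ $544,806.00 = 3.1178.
%ΔEPS = DCL × %ΔSales = 3.1178 × -16.1% = -50.2%.

-50.2%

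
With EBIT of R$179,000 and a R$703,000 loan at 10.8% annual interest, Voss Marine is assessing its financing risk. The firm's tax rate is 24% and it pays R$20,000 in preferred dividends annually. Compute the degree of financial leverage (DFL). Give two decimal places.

Annual interest charges come to R$75,924.00.
Preferred dividends grossed up pre-tax: R$20,000 / (1 − 0.24) = R$26,315.79.
DFL = EBIT ÷ [EBIT − I − D_p/(1−t)] = R$179,000 ÷ [R$179,000 − R$75,924.00 − R$26,315.79] = R$179,000 ÷ R$76,760.21 = 2.3319.

2.33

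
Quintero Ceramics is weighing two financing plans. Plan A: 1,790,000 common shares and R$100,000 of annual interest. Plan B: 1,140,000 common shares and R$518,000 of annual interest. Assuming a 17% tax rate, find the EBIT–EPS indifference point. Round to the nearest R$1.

Set EPS_A = EPS_B: (EBIT − R$100,000)(1 − 0.17) ÷ 1,790,000 = (EBIT − R$518,000)(1 − 0.17) ÷ 1,140,000.
The (1 − t) factor cancels: (EBIT − 100,000) × 1,140,000 = (EBIT − 518,000) × 1,790,000.
Solving, EBIT = (518,000·1,790,000 − 100,000·1,140,000) / (1,790,000 − 1,140,000) = 813,220,000,000 / 650,000 = 1,251,107.69.

R$1,251,108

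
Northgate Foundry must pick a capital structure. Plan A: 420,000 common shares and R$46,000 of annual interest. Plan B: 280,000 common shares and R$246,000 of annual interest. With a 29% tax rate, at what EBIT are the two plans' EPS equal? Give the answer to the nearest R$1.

R$646,000

Set EPS_A = EPS_B: (EBIT − R$46,000)(1 − 0.29) ÷ 420,000 = (EBIT − R$246,000)(1 − 0.29) ÷ 280,000.
Cancelling (1 − t) and cross-multiplying: 280,000·(EBIT − 46,000) = 420,000·(EBIT − 246,000).
Solving, EBIT = (246,000·420,000 − 46,000·280,000) / (420,000 − 280,000) = 90,440,000,000 / 140,000 = 646,000.00.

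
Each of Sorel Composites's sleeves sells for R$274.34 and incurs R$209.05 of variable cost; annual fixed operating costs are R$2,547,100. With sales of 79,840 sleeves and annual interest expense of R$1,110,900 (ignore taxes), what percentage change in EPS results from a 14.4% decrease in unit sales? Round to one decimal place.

-48.3%

Contribution at this volume is 79,840 × R$65.29 = R$5,212,753.60.
Subtracting fixed costs: EBIT = R$5,212,753.60 − R$2,547,100 = R$2,665,653.60.
Interest = R$1,110,900.00, so EBIT − I = R$1,554,753.60.
Degree of combined leverage = contribution ÷ (EBIT − I) = R$5,212,753.60 ÷ R$1,554,753.60 = 3.3528.
EPS therefore changes by 3.3528 × (-14.4%) = -48.3%.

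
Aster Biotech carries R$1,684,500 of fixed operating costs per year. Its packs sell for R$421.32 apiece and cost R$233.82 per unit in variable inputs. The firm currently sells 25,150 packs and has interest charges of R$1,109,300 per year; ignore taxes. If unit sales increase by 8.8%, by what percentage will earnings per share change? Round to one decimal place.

Total contribution margin = 25,150 × R$187.50 = R$4,715,625.00.
Subtracting fixed costs: EBIT = R$4,715,625.00 − R$1,684,500 = R$3,031,125.00.
After interest of R$1,109,300.00, pre-tax earnings = R$1,921,825.00.
Degree of combined leverage = contribution ÷ (EBIT − I) = R$4,715,625.00 ÷ R$1,921,825.00 = 2.4537.
EPS therefore changes by 2.4537 × (+8.8%) = +21.6%.

+21.6%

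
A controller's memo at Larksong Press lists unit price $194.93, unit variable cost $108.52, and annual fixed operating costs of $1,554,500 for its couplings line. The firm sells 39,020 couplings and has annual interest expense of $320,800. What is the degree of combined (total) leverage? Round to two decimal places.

At 39,020 units, contribution = 39,020 × $86.41 = $3,371,718.20.
Operating income = contribution − fixed costs = $3,371,718.20 − $1,554,500 = $1,817,218.20. Interest = $320,800.00, so EBIT − I = $1,496,418.20.
DCL = contribution ÷ (EBIT − I) = $3,371,718.20 ÷ $1,496,418.20 = 2.2532.

2.25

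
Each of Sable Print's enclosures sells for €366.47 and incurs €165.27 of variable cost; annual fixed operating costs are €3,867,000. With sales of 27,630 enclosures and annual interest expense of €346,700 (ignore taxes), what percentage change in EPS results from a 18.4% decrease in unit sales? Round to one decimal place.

At 27,630 units, contribution = 27,630 × €201.20 = €5,559,156.00.
EBIT = €5,559,156.00 − €3,867,000 = €1,692,156.00.
After interest of €346,700.00, pre-tax earnings = €1,345,456.00.
Degree of combined leverage = contribution ÷ (EBIT − I) = €5,559,156.00 ÷ €1,345,456.00 = 4.1318.
EPS therefore changes by 4.1318 × (-18.4%) = -76.0%.

-76.0%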